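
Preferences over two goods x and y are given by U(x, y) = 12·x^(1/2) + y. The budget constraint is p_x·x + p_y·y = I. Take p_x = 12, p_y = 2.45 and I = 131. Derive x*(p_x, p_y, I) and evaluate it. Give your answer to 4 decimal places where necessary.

MU_x = 6/√x, MU_y = 1. Tangency: 6/√x = p_x/p_y.
Thus x* = (6·p_y/p_x)² — independent of I — with the rest of income spent on y.
Plugging in: x* = (6·2.45/12)² = 1.5006.

x* = 1.5006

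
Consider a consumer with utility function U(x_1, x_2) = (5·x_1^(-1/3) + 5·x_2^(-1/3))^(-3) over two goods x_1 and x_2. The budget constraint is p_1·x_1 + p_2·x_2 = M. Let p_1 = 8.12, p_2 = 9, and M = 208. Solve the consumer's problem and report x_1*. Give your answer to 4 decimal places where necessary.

x_1* = 12.6432

MRS = MU_x_1/MU_x_2 = (x_2/x_1)^(4/3). Set equal to p_1/p_2.
Hence x_2/x_1 = (p_1/p_2)^(1/(4/3)), i.e. raised to the 0.75 power.
Substitute x_2 = (x_2/x_1)·x_1 into the budget: x_1* = M/(p_1 + p_2·(x_2/x_1)).
Numerically x_2/x_1 = 0.925732, so x_1* = 208/(8.12 + 9·0.925732) = 12.6432.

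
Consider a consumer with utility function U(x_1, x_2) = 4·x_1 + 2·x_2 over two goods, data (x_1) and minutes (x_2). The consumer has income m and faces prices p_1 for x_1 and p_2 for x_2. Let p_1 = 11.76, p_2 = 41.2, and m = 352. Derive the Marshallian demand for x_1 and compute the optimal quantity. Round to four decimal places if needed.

x_1* = 29.932

Perfect substitutes: compare marginal utility per dollar. 4/p_1 vs 2/p_2 → 0.3401 vs 0.0485.
x_1 gives more utility per dollar, so spend all income on x_1: x_1* = m/p_1, x_2* = 0.
Numerically: x_1* = 29.932, x_2* = 0.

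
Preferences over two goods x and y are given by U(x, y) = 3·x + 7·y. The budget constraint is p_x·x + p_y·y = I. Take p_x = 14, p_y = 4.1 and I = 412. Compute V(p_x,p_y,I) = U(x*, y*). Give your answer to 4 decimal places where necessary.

V = 703.4146

y gives more utility per dollar, so spend all income on y: y* = I/p_y, x* = 0.
Numerically: x* = 0, y* = 100.4878.
Utility at the optimum: U(0, 100.4878) = 703.4146.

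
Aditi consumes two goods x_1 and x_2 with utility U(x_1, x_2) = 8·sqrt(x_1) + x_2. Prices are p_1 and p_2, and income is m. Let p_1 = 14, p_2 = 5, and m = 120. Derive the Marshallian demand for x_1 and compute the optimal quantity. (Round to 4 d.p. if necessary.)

MU_x_1 = 4/√x_1, MU_x_2 = 1. Tangency: 4/√x_1 = p_1/p_2.
Thus x_1* = (4·p_2/p_1)² — independent of m — with the rest of income spent on x_2.
Plugging in: x_1* = (4·5/14)² = 2.0408.

x_1* = 2.0408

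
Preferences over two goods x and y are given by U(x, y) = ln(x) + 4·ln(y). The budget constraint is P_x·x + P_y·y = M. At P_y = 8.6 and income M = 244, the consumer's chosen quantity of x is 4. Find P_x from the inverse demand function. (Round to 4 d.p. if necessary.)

MU_x/MU_y = (y)/(4·x); tangency sets this equal to P_x/P_y.
So P_y·y = 4·P_x·x; combined with the budget, a share 0.2 of income goes to x.
Demand: x*(P_x,P_y,M) = 0.2·M/P_x and y* = 0.8·M/P_y.
Set x* = 4 in the demand function and solve for P_x: P_x = 12.2.

P_x = 12.2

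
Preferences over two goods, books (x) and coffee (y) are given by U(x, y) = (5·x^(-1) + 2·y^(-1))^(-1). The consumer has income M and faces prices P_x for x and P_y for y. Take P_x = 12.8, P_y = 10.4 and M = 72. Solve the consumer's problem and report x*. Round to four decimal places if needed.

MRS = MU_x/MU_y = (5/2)·(y/x)^(2). Set equal to P_x/P_y.
Hence y/x = ((2/5)·P_x/P_y)^(1/(2)), i.e. raised to the 0.5 power.
With the ratio pinned down, the budget gives x* = M/(P_x + P_y·(y/x)) and y* = (y/x)·x*.
Numerically y/x = 0.701646, so x* = 72/(12.8 + 10.4·0.701646) = 3.5826.

x* = 3.5826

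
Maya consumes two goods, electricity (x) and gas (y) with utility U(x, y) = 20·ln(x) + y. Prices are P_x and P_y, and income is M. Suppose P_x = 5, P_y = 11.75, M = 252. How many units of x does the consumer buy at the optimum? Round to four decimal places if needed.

Set MRS = P_x/P_y: (20/x)/1 = P_x/P_y.
So x*(P_x,P_y) = 20·P_y/P_x, independent of income; and y* = (M − 20·P_y)/P_y.
At the given prices: x* = 20·11.75/5 = 47.

x* = 47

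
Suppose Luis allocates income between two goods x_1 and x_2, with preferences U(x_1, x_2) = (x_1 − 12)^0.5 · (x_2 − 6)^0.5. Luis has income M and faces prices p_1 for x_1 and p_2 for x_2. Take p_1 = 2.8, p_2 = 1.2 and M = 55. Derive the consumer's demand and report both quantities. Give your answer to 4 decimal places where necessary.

x_1* = 14.5357, x_2* = 11.9167

MRS = (x_2−6)/(x_1−12). Tangency with p_1/p_2 gives x_2−6 = (p_1/p_2)·(x_1−12).
Substituting into the budget: x_1* = 12 + 0.5·(M − 12·p_1 − 6·p_2)/p_1, and x_2* = 6 + 0.5·(…)/p_2.
Discretionary income = 55 − 12·2.8 − 6·1.2 = 14.2; x_1* = 12 + 0.5·14.2/2.8 = 14.5357; x_2* = 6 + 0.5·14.2/1.2 = 11.9167.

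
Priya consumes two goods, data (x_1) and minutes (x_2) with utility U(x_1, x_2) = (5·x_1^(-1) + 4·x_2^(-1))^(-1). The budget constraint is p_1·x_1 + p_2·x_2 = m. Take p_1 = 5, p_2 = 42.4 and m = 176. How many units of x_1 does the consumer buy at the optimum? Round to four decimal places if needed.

x_1* = 9.7653

From the CES first-order condition, (5/4)·(x_2/x_1)^(2) = p_1/p_2.
Hence x_2/x_1 = ((4/5)·p_1/p_2)^(1/(2)), i.e. raised to the 0.5 power.
Substitute x_2 = (x_2/x_1)·x_1 into the budget: x_1* = m/(p_1 + p_2·(x_2/x_1)).
Numerically x_2/x_1 = 0.307148, so x_1* = 176/(5 + 42.4·0.307148) = 9.7653.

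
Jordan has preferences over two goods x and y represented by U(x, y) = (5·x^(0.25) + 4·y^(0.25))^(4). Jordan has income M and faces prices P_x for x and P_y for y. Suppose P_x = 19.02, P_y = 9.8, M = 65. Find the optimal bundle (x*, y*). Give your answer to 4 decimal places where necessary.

From the CES first-order condition, (5/4)·(y/x)^(0.75) = P_x/P_y.
Solve for the ratio: y/x = [(4/5)·P_x/P_y]^(4/3).
With the ratio pinned down, the budget gives x* = M/(P_x + P_y·(y/x)) and y* = (y/x)·x*.
Numerically y/x = 1.797902, so x* = 65/(19.02 + 9.8·1.797902) = 1.774 and y* = 1.797902·1.774 = 3.1896.

x* = 1.774, y* = 3.1896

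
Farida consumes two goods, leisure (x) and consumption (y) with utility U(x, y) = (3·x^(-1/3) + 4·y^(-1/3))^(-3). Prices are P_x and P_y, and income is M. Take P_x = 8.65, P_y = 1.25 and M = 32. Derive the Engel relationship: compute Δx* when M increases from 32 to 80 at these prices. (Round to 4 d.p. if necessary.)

Δx* = 3.1439

Numerically y/x = 5.293996, so x* = 32/(8.65 + 1.25·5.293996) = 2.096.
At M' = 80: x* = 5.2399. Change: 5.2399 − 2.096 = 3.1439.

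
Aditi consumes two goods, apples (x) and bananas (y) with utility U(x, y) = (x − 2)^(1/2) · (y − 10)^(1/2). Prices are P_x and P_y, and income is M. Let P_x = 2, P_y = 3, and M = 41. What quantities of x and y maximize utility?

x* = 3.75, y* = 11.1667

This is Cobb-Douglas in (x−2, y−10): tangency gives 0.5·P_y·(y−10) = 0.5·P_x·(x−2).
Substituting into the budget: x* = 2 + 0.5·(M − 2·P_x − 10·P_y)/P_x, and y* = 10 + 0.5·(…)/P_y.
Discretionary income = 41 − 2·2 − 10·3 = 7; x* = 2 + 0.5·7/2 = 3.75; y* = 10 + 0.5·7/3 = 11.1667.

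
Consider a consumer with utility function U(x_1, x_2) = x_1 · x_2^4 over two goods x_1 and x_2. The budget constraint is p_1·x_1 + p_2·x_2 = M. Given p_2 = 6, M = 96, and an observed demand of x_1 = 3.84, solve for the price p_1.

p_1 = 5

Tangency: MRS = (1/4)·x_2/x_1 = p_1/p_2.
So p_2·x_2 = 4·p_1·x_1; combined with the budget, a share 0.2 of income goes to x_1.
Demand: x_1*(p_1,p_2,M) = 0.2·M/p_1 and x_2* = 0.8·M/p_2.
Set x_1* = 3.84 in the demand function and solve for p_1: p_1 = 5.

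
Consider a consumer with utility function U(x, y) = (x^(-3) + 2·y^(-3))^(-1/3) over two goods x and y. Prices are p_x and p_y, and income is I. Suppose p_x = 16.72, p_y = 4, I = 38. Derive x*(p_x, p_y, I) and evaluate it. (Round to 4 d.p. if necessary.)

x* = 1.6155

From the CES first-order condition, (1/2)·(y/x)^(4) = p_x/p_y.
Solve for the ratio: y/x = [2·p_x/p_y]^(0.25).
With the ratio pinned down, the budget gives x* = I/(p_x + p_y·(y/x)) and y* = (y/x)·x*.
Numerically y/x = 1.700402, so x* = 38/(16.72 + 4·1.700402) = 1.6155.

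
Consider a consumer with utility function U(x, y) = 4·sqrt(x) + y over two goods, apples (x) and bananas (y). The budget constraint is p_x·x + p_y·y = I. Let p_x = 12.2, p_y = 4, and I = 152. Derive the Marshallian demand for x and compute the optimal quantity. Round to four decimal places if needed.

MU_x = 2/√x, MU_y = 1. Tangency: 2/√x = p_x/p_y.
Solve: √x = 2·p_y/p_x, so x*(p_x,p_y) = (2·p_y/p_x)², and y* = (I − p_x·x*)/p_y.
Plugging in: x* = (2·4/12.2)² = 0.43.

x* = 0.43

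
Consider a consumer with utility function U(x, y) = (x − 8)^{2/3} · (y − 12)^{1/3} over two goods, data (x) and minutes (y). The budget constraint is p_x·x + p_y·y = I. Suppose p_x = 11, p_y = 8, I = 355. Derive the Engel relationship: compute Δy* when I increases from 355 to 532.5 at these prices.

Δy* = 7.3958

This is Cobb-Douglas in (x−8, y−12): tangency gives 2/3·p_y·(y−12) = 1/3·p_x·(x−8).
After buying the subsistence bundle (8, 12), a share 2/3 of the remaining income goes to x: x* = 8 + 2/3·(I − 8p_x − 12p_y)/p_x.
Discretionary income = 355 − 8·11 − 12·8 = 171; y* = 12 + 1/3·171/8 = 19.125.
At I' = 532.5: y* = 26.5208. Change: 26.5208 − 19.125 = 7.3958.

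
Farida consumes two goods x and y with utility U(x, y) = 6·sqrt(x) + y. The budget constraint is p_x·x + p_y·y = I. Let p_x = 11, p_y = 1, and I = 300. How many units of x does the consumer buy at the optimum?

x* = 0.0744

Set MRS = p_x/p_y: 3·x^(−1/2) = p_x/p_y.
Thus x* = (3·p_y/p_x)² — independent of I — with the rest of income spent on y.
Plugging in: x* = (3·1/11)² = 0.0744.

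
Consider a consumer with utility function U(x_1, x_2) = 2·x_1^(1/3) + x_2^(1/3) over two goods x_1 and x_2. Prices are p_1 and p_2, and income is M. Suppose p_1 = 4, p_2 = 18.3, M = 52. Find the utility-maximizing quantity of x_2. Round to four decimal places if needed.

x_2* = 0.4031

From the CES first-order condition, 2·(x_2/x_1)^(2/3) = p_1/p_2.
Hence x_2/x_1 = ((1/2)·p_1/p_2)^(1/(2/3)), i.e. raised to the 1.5 power.
With the ratio pinned down, the budget gives x_1* = M/(p_1 + p_2·(x_2/x_1)) and x_2* = (x_2/x_1)·x_1*.
Numerically x_2/x_1 = 0.03613, so x_1* = 52/(4 + 18.3·0.03613) = 11.156 and x_2* = 0.03613·11.156 = 0.4031.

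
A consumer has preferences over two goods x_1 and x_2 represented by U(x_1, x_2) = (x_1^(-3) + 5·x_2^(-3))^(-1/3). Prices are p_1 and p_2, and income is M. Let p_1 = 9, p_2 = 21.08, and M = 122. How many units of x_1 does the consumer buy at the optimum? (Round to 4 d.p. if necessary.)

x_1* = 3.5382

MRS = MU_x_1/MU_x_2 = (1/5)·(x_2/x_1)^(4). Set equal to p_1/p_2.
Solve for the ratio: x_2/x_1 = [5·p_1/p_2]^(0.25).
Substitute x_2 = (x_2/x_1)·x_1 into the budget: x_1* = M/(p_1 + p_2·(x_2/x_1)).
Numerically x_2/x_1 = 1.208747, so x_1* = 122/(9 + 21.08·1.208747) = 3.5382.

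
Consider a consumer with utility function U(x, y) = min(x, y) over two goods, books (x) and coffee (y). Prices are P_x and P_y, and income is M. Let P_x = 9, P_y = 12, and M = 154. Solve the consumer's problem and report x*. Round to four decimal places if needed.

x* = 7.3333

Demand: x*(P_x,P_y,M) = M/(P_x + P_y), y* = M/(P_x + P_y).
Here 9 + 12 = 21, giving x* = 7.3333.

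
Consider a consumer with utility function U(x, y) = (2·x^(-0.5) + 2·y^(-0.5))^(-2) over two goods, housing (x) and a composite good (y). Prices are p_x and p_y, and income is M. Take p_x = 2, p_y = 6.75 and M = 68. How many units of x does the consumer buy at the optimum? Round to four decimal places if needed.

With the ratio pinned down, the budget gives x* = M/(p_x + p_y·(y/x)) and y* = (y/x)·x*.
Numerically y/x = 0.444444, so x* = 68/(2 + 6.75·0.444444) = 13.6.

x* = 13.6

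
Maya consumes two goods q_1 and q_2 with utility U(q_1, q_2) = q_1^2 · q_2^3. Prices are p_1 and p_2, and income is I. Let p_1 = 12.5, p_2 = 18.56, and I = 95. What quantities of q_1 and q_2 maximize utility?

q_1* = 3.04, q_2* = 3.0711

At p_1=12.5, p_2=18.56, I=95: q_1* = 0.4·95/12.5 = 3.04, q_2* = 3.0711.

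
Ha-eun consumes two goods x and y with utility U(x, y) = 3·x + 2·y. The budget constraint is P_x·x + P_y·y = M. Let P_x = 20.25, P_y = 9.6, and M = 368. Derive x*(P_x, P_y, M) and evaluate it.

x* = 0

Linear utility — the consumer picks whichever good has higher MU/price: 3/20.25 = 0.1481 vs 2/9.6 = 0.2083.
y gives more utility per dollar, so spend all income on y: y* = M/P_y, x* = 0.
Numerically: x* = 0, y* = 38.3333.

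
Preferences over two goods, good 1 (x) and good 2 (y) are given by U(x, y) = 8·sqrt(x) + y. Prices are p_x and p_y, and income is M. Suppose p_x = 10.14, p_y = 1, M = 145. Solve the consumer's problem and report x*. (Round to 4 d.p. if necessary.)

Utility is quasi-linear in y; the FOC for x is 4/√x = p_x/p_y.
Solve: √x = 4·p_y/p_x, so x*(p_x,p_y) = (4·p_y/p_x)², and y* = (M − p_x·x*)/p_y.
Plugging in: x* = (4·1/10.14)² = 0.1556.

x* = 0.1556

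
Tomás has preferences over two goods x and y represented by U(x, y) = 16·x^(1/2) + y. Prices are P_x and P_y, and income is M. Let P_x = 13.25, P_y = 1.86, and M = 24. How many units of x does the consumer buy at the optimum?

Plugging in: x* = (8·1.86/13.25)² = 1.2612.

x* = 1.2612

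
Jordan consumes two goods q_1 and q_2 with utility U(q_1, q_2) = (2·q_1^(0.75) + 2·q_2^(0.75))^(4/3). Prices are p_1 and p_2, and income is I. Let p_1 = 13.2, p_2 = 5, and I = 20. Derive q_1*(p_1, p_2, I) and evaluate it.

q_1* = 0.0781

From the CES first-order condition, (q_2/q_1)^(0.25) = p_1/p_2.
Solve for the ratio: q_2/q_1 = [p_1/p_2]^(4).
Substitute q_2 = (q_2/q_1)·q_1 into the budget: q_1* = I/(p_1 + p_2·(q_2/q_1)).
Numerically q_2/q_1 = 48.575324, so q_1* = 20/(13.2 + 5·48.575324) = 0.0781.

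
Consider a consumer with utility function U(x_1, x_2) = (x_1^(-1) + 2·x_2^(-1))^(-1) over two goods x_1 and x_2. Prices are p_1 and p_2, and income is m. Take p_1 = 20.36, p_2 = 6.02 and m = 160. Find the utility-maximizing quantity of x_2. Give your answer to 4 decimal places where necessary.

With the ratio pinned down, the budget gives x_1* = m/(p_1 + p_2·(x_2/x_1)) and x_2* = (x_2/x_1)·x_1*.
Numerically x_2/x_1 = 2.600792, so x_1* = 160/(20.36 + 6.02·2.600792) = 4.4424 and x_2* = 2.600792·4.4424 = 11.5537.

x_2* = 11.5537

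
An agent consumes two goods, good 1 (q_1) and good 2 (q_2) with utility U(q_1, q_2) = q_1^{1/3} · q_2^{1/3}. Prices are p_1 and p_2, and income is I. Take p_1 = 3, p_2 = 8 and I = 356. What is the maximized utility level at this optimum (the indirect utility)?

The MRS is q_2/q_1. Set MRS = p_1/p_2.
Rearranging, p_2·q_2 = p_1·q_1. Substituting into the budget gives p_1·q_1·(1 + 1) = I.
Demand: q_1*(p_1,p_2,I) = 0.5·I/p_1 and q_2* = 0.5·I/p_2.
At p_1=3, p_2=8, I=356: q_1* = 0.5·356/3 = 59.3333, q_2* = 22.25.
Utility at the optimum: U(59.3333, 22.25) = 10.9701.

V = 10.9701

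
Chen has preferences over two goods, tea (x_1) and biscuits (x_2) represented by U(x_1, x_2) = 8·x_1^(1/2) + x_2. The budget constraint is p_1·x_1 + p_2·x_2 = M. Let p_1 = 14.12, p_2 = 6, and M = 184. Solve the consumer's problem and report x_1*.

MU_x_1 = 4/√x_1, MU_x_2 = 1. Tangency: 4/√x_1 = p_1/p_2.
Thus x_1* = (4·p_2/p_1)² — independent of M — with the rest of income spent on x_2.
Plugging in: x_1* = (4·6/14.12)² = 2.889.

x_1* = 2.889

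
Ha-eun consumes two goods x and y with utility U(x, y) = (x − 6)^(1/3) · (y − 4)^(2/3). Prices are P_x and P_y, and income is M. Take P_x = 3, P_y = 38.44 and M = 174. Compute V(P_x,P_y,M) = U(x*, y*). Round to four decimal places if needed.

V = 0.0722

Let x' = x−6, y' = y−4. MRS = (1/2)·y'/x' = P_x/P_y.
Substituting into the budget: x* = 6 + 1/3·(M − 6·P_x − 4·P_y)/P_x, and y* = 4 + 2/3·(…)/P_y.
Discretionary income = 174 − 6·3 − 4·38.44 = 2.24; x* = 6 + 1/3·2.24/3 = 6.2489; y* = 4 + 2/3·2.24/38.44 = 4.0388.
Utility at the optimum: U(6.2489, 4.0388) = 0.0722.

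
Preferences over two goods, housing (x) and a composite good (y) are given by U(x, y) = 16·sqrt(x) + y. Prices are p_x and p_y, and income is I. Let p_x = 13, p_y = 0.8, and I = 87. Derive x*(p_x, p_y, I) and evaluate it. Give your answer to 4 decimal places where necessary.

Set MRS = p_x/p_y: 8·x^(−1/2) = p_x/p_y.
Thus x* = (8·p_y/p_x)² — independent of I — with the rest of income spent on y.
Plugging in: x* = (8·0.8/13)² = 0.2424.

x* = 0.2424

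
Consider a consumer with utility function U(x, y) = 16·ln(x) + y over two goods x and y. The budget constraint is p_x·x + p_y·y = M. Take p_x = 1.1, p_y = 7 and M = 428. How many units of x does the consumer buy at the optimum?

x* = 101.8182

At the given prices: x* = 16·7/1.1 = 101.8182.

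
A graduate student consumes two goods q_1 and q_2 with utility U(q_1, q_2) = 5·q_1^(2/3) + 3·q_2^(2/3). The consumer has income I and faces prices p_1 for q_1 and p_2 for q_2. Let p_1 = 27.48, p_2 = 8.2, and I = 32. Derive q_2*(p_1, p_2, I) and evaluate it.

Substitute q_2 = (q_2/q_1)·q_1 into the budget: q_1* = I/(p_1 + p_2·(q_2/q_1)).
Numerically q_2/q_1 = 8.129473, so q_1* = 32/(27.48 + 8.2·8.129473) = 0.3399 and q_2* = 8.129473·0.3399 = 2.7633.

q_2* = 2.7633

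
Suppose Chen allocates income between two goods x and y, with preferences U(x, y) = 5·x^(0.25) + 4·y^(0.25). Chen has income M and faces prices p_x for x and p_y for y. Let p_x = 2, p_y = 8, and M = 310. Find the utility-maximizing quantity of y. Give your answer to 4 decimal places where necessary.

MU_x ∝ 5·x^(-0.75), MU_y ∝ 4·y^(-0.75), so MRS = (5/4)·(y/x)^(0.75) = p_x/p_y.
Hence y/x = ((4/5)·p_x/p_y)^(1/(0.75)), i.e. raised to the 4/3 power.
With the ratio pinned down, the budget gives x* = M/(p_x + p_y·(y/x)) and y* = (y/x)·x*.
Numerically y/x = 0.116961, so x* = 310/(2 + 8·0.116961) = 105.5971 and y* = 0.116961·105.5971 = 12.3507.

y* = 12.3507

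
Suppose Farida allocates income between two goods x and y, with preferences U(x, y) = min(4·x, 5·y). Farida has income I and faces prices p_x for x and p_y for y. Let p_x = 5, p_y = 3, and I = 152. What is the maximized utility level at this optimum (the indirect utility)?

V = 82.1622

With perfect complements, no substitution: consume in ratio x:y = 5:4.
Budget: p_x·x + p_y·(4/5)·x = I, so (5·p_x + 4·p_y)·x = 5·I.
Demand: x*(p_x,p_y,I) = 5·I/(5·p_x + 4·p_y), y* = 4·I/(5·p_x + 4·p_y).
Here 5·5 + 4·3 = 37, giving x* = 20.5405 and y* = 16.4324.
Utility at the optimum: U(20.5405, 16.4324) = 82.1622.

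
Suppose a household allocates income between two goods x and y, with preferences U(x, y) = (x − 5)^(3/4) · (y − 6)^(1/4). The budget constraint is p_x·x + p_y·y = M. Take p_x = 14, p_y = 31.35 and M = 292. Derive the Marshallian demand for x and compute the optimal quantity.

MRS = 3·(y−6)/(x−5). Tangency with p_x/p_y gives y−6 = (1/3)·(p_x/p_y)·(x−5).
After buying the subsistence bundle (5, 6), a share 0.75 of the remaining income goes to x: x* = 5 + 0.75·(M − 5p_x − 6p_y)/p_x.
Discretionary income = 292 − 5·14 − 6·31.35 = 33.9; x* = 5 + 0.75·33.9/14 = 6.8161.

x* = 6.8161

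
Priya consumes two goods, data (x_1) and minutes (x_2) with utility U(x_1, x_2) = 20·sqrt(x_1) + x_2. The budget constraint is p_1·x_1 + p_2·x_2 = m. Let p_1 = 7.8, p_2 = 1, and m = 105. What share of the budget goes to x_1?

share on x_1 = 0.1221

Utility is quasi-linear in x_2; the FOC for x_1 is 10/√x_1 = p_1/p_2.
Solve: √x_1 = 10·p_2/p_1, so x_1*(p_1,p_2) = (10·p_2/p_1)², and x_2* = (m − p_1·x_1*)/p_2.
Plugging in: x_1* = (10·1/7.8)² = 1.6437, x_2* = 92.1795.
Expenditure on x_1: 7.8·1.6437 = 12.8205; share = 0.1221.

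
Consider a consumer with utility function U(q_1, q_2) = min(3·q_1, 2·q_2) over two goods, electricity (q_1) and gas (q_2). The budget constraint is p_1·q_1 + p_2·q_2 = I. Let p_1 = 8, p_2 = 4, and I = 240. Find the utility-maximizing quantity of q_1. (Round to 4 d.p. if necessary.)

With perfect complements, no substitution: consume in ratio q_1:q_2 = 2:3.
Budget: p_1·q_1 + p_2·(3/2)·q_1 = I, so (2·p_1 + 3·p_2)·q_1 = 2·I.
Demand: q_1*(p_1,p_2,I) = 2·I/(2·p_1 + 3·p_2), q_2* = 3·I/(2·p_1 + 3·p_2).
Here 2·8 + 3·4 = 28, giving q_1* = 17.1429.

q_1* = 17.1429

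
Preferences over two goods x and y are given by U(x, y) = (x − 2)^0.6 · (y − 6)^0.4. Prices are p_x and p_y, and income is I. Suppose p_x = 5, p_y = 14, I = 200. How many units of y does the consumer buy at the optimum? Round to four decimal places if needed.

Discretionary income = 200 − 2·5 − 6·14 = 106; y* = 6 + 0.4·106/14 = 9.0286.

y* = 9.0286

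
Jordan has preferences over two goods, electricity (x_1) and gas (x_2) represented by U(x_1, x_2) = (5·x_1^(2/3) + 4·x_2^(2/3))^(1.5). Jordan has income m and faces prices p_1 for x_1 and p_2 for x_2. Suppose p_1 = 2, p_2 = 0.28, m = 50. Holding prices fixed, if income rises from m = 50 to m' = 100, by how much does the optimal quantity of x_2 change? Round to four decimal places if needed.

Δx_2* = 171.9875

From the CES first-order condition, (5/4)·(x_2/x_1)^(1/3) = p_1/p_2.
Solve for the ratio: x_2/x_1 = [(4/5)·p_1/p_2]^(3).
Substitute x_2 = (x_2/x_1)·x_1 into the budget: x_1* = m/(p_1 + p_2·(x_2/x_1)).
Numerically x_2/x_1 = 186.588921, so x_1* = 50/(2 + 0.28·186.588921) = 0.9217 and x_2* = 186.588921·0.9217 = 171.9875.
At m' = 100: x_2* = 343.9751. Change: 343.9751 − 171.9875 = 171.9875.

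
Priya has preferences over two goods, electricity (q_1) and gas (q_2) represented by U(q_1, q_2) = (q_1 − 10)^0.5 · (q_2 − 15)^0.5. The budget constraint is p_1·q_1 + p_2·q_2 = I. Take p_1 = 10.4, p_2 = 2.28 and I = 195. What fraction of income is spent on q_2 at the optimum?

share on q_2 = 0.321

MRS = (q_2−15)/(q_1−10). Tangency with p_1/p_2 gives q_2−15 = (p_1/p_2)·(q_1−10).
Substituting into the budget: q_1* = 10 + 0.5·(I − 10·p_1 − 15·p_2)/p_1, and q_2* = 15 + 0.5·(…)/p_2.
Discretionary income = 195 − 10·10.4 − 15·2.28 = 56.8; q_1* = 10 + 0.5·56.8/10.4 = 12.7308; q_2* = 15 + 0.5·56.8/2.28 = 27.4561.
Expenditure on q_2: 2.28·27.4561 = 62.6; share = 0.321.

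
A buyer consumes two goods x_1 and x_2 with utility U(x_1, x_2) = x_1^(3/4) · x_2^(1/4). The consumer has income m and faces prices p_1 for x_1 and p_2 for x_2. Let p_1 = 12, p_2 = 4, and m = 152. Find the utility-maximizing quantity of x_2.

Demand: x_1*(p_1,p_2,m) = 0.75·m/p_1 and x_2* = 0.25·m/p_2.
At p_1=12, p_2=4, m=152: x_2* = 0.25·152/4 = 9.5.

x_2* = 9.5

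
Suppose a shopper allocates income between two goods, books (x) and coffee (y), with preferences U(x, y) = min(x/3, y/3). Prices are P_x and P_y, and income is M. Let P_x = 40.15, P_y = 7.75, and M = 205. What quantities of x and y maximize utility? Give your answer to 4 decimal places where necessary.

Leontief preferences: the optimum is at the kink where x/3 = y/3, i.e. y = x.
Budget: P_x·x + P_y·x = M, so (3·P_x + 3·P_y)·x = 3·M.
Demand: x*(P_x,P_y,M) = 3·M/(3·P_x + 3·P_y), y* = 3·M/(3·P_x + 3·P_y).
Here 3·40.15 + 3·7.75 = 143.7, giving x* = 4.2797 and y* = 4.2797.

x* = 4.2797, y* = 4.2797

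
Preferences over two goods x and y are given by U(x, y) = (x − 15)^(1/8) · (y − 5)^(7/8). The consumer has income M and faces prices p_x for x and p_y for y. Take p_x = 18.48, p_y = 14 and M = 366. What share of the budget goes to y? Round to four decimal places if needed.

share on y = 0.2362

Substituting into the budget: x* = 15 + 0.125·(M − 15·p_x − 5·p_y)/p_x, and y* = 5 + 0.875·(…)/p_y.
Discretionary income = 366 − 15·18.48 − 5·14 = 18.8; x* = 15 + 0.125·18.8/18.48 = 15.1272; y* = 5 + 0.875·18.8/14 = 6.175.
Expenditure on y: 14·6.175 = 86.45; share = 0.2362.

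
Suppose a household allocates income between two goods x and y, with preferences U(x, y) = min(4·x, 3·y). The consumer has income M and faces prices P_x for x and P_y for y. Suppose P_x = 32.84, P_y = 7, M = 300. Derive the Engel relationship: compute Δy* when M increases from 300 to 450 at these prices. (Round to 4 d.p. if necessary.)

Δy* = 4.7423

Demand: x*(P_x,P_y,M) = 3·M/(3·P_x + 4·P_y), y* = 4·M/(3·P_x + 4·P_y).
Here 3·32.84 + 4·7 = 126.52, giving y* = 9.4847.
At M' = 450: y* = 14.227. Change: 14.227 − 9.4847 = 4.7423.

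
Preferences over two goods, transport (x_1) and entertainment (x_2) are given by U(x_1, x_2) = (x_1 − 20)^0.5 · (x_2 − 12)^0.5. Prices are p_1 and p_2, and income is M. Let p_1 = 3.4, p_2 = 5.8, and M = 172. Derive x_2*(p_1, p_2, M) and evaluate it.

Let x_1' = x_1−20, x_2' = x_2−12. MRS = x_2'/x_1' = p_1/p_2.
After buying the subsistence bundle (20, 12), a share 0.5 of the remaining income goes to x_1: x_1* = 20 + 0.5·(M − 20p_1 − 12p_2)/p_1.
Discretionary income = 172 − 20·3.4 − 12·5.8 = 34.4; x_2* = 12 + 0.5·34.4/5.8 = 14.9655.

x_2* = 14.9655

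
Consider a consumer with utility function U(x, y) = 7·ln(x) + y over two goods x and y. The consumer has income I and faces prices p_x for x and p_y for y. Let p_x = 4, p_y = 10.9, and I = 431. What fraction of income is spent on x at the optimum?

So x*(p_x,p_y) = 7·p_y/p_x, independent of income; and y* = (I − 7·p_y)/p_y.
At the given prices: x* = 7·10.9/4 = 19.075, and y* = 32.5413.
Expenditure on x: 4·19.075 = 76.3; share = 0.177.

share on x = 0.177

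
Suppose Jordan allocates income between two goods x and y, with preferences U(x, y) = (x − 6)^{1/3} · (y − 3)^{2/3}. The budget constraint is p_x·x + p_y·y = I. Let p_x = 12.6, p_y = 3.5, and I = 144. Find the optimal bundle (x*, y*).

Let x' = x−6, y' = y−3. MRS = (1/2)·y'/x' = p_x/p_y.
After buying the subsistence bundle (6, 3), a share 1/3 of the remaining income goes to x: x* = 6 + 1/3·(I − 6p_x − 3p_y)/p_x.
Discretionary income = 144 − 6·12.6 − 3·3.5 = 57.9; x* = 6 + 1/3·57.9/12.6 = 7.5317; y* = 3 + 2/3·57.9/3.5 = 14.0286.

x* = 7.5317, y* = 14.0286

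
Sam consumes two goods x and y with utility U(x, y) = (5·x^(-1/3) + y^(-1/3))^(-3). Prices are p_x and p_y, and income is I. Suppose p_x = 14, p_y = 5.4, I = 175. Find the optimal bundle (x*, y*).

MRS = MU_x/MU_y = 5·(y/x)^(4/3). Set equal to p_x/p_y.
Hence y/x = ((1/5)·p_x/p_y)^(1/(4/3)), i.e. raised to the 0.75 power.
With the ratio pinned down, the budget gives x* = I/(p_x + p_y·(y/x)) and y* = (y/x)·x*.
Numerically y/x = 0.611045, so x* = 175/(14 + 5.4·0.611045) = 10.1158 and y* = 0.611045·10.1158 = 6.1812.

x* = 10.1158, y* = 6.1812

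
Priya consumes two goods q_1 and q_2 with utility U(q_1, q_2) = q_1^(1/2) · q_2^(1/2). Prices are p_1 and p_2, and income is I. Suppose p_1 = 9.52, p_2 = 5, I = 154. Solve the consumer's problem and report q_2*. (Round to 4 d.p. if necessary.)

At p_1=9.52, p_2=5, I=154: q_2* = 0.5·154/5 = 15.4.

q_2* = 15.4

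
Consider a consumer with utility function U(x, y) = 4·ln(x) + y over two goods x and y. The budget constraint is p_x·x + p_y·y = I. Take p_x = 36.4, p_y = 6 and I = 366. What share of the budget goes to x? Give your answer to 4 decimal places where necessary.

At the given prices: x* = 4·6/36.4 = 0.6593, and y* = 57.
Expenditure on x: 36.4·0.6593 = 24; share = 0.0656.

share on x = 0.0656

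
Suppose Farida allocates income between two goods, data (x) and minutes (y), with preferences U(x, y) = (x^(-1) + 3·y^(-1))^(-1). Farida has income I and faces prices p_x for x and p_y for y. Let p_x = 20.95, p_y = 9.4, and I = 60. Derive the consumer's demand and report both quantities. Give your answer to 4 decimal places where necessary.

From the CES first-order condition, (1/3)·(y/x)^(2) = p_x/p_y.
Hence y/x = (3·p_x/p_y)^(1/(2)), i.e. raised to the 0.5 power.
With the ratio pinned down, the budget gives x* = I/(p_x + p_y·(y/x)) and y* = (y/x)·x*.
Numerically y/x = 2.585763, so x* = 60/(20.95 + 9.4·2.585763) = 1.3258 and y* = 2.585763·1.3258 = 3.4282.

x* = 1.3258, y* = 3.4282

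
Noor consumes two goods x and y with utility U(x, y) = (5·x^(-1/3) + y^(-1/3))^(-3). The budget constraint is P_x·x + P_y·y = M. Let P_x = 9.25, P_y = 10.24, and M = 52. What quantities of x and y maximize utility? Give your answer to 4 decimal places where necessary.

From the CES first-order condition, 5·(y/x)^(4/3) = P_x/P_y.
Hence y/x = ((1/5)·P_x/P_y)^(1/(4/3)), i.e. raised to the 0.75 power.
Substitute y = (y/x)·x into the budget: x* = M/(P_x + P_y·(y/x)).
Numerically y/x = 0.277111, so x* = 52/(9.25 + 10.24·0.277111) = 4.3019 and y* = 0.277111·4.3019 = 1.1921.

x* = 4.3019, y* = 1.1921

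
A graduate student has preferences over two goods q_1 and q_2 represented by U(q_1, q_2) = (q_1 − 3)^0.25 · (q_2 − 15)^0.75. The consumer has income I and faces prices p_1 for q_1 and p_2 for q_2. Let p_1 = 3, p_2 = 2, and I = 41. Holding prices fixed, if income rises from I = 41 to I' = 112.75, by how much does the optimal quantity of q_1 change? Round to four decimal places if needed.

Substituting into the budget: q_1* = 3 + 0.25·(I − 3·p_1 − 15·p_2)/p_1, and q_2* = 15 + 0.75·(…)/p_2.
Discretionary income = 41 − 3·3 − 15·2 = 2; q_1* = 3 + 0.25·2/3 = 3.1667.
At I' = 112.75: q_1* = 9.1458. Change: 9.1458 − 3.1667 = 5.9792.

Δq_1* = 5.9792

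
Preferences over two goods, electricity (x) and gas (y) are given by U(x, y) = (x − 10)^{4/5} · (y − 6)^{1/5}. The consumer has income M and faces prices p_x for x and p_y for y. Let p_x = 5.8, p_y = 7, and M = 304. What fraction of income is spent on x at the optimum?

share on x = 0.7276

Let x' = x−10, y' = y−6. MRS = 4·y'/x' = p_x/p_y.
Substituting into the budget: x* = 10 + 0.8·(M − 10·p_x − 6·p_y)/p_x, and y* = 6 + 0.2·(…)/p_y.
Discretionary income = 304 − 10·5.8 − 6·7 = 204; x* = 10 + 0.8·204/5.8 = 38.1379; y* = 6 + 0.2·204/7 = 11.8286.
Expenditure on x: 5.8·38.1379 = 221.2; share = 0.7276.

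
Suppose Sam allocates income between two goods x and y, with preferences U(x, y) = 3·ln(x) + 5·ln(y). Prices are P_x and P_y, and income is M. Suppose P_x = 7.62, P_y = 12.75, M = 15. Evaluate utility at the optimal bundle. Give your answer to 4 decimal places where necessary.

Tangency: MRS = (3/5)·y/x = P_x/P_y.
Rearranging, P_y·y = (5/3)·P_x·x. Substituting into the budget gives P_x·x·(1 + (5/3)) = M.
Demand: x*(P_x,P_y,M) = 0.375·M/P_x and y* = 0.625·M/P_y.
At P_x=7.62, P_y=12.75, M=15: x* = 0.375·15/7.62 = 0.7382, y* = 0.7353.
Utility at the optimum: U(0.7382, 0.7353) = -2.4481.

V = -2.4481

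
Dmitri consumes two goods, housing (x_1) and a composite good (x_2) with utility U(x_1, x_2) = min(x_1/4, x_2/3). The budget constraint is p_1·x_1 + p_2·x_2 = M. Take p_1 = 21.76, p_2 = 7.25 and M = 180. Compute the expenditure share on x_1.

Here 4·21.76 + 3·7.25 = 108.79, giving x_1* = 6.6183 and x_2* = 4.9637.
Expenditure on x_1: 21.76·6.6183 = 144.0132; share = 0.8001.

share on x_1 = 0.8001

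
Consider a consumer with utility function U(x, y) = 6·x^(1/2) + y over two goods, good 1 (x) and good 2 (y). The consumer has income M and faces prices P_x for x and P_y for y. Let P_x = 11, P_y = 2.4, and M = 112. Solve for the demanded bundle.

x* = 0.4284, y* = 44.703

MU_x = 3/√x, MU_y = 1. Tangency: 3/√x = P_x/P_y.
Solve: √x = 3·P_y/P_x, so x*(P_x,P_y) = (3·P_y/P_x)², and y* = (M − P_x·x*)/P_y.
Plugging in: x* = (3·2.4/11)² = 0.4284, y* = 44.703.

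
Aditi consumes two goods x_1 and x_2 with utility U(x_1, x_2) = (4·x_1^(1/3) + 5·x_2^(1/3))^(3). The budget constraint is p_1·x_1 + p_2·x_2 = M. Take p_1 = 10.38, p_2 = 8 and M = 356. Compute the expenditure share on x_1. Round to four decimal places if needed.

MRS = MU_x_1/MU_x_2 = (4/5)·(x_2/x_1)^(2/3). Set equal to p_1/p_2.
Hence x_2/x_1 = ((5/4)·p_1/p_2)^(1/(2/3)), i.e. raised to the 1.5 power.
With the ratio pinned down, the budget gives x_1* = M/(p_1 + p_2·(x_2/x_1)) and x_2* = (x_2/x_1)·x_1*.
Numerically x_2/x_1 = 2.065504, so x_1* = 356/(10.38 + 8·2.065504) = 13.2322 and x_2* = 2.065504·13.2322 = 27.3312.
Expenditure on x_1: 10.38·13.2322 = 137.3504; share = 0.3858.

share on x_1 = 0.3858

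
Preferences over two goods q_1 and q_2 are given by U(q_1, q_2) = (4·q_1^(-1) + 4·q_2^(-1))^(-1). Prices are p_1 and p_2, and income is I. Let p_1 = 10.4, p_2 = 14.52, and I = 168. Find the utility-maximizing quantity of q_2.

MU_q_1 ∝ 4·q_1^(-2), MU_q_2 ∝ 4·q_2^(-2), so MRS = (q_2/q_1)^(2) = p_1/p_2.
Solve for the ratio: q_2/q_1 = [p_1/p_2]^(0.5).
Substitute q_2 = (q_2/q_1)·q_1 into the budget: q_1* = I/(p_1 + p_2·(q_2/q_1)).
Numerically q_2/q_1 = 0.846318, so q_1* = 168/(10.4 + 14.52·0.846318) = 7.4046 and q_2* = 0.846318·7.4046 = 6.2667.

q_2* = 6.2667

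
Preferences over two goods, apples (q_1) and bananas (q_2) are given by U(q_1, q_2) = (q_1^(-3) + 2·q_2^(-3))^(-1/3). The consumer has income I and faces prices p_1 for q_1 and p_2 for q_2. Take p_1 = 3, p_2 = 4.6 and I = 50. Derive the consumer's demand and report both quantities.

q_1* = 6.3164, q_2* = 6.7502

Substitute q_2 = (q_2/q_1)·q_1 into the budget: q_1* = I/(p_1 + p_2·(q_2/q_1)).
Numerically q_2/q_1 = 1.068682, so q_1* = 50/(3 + 4.6·1.068682) = 6.3164 and q_2* = 1.068682·6.3164 = 6.7502.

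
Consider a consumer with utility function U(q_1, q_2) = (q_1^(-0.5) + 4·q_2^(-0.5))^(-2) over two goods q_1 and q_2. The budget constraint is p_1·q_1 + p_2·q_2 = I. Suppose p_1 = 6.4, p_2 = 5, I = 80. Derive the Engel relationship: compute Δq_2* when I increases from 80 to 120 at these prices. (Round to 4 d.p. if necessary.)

From the CES first-order condition, (1/4)·(q_2/q_1)^(1.5) = p_1/p_2.
Solve for the ratio: q_2/q_1 = [4·p_1/p_2]^(2/3).
Substitute q_2 = (q_2/q_1)·q_1 into the budget: q_1* = I/(p_1 + p_2·(q_2/q_1)).
Numerically q_2/q_1 = 2.970617, so q_1* = 80/(6.4 + 5·2.970617) = 3.7642 and q_2* = 2.970617·3.7642 = 11.1819.
At I' = 120: q_2* = 16.7728. Change: 16.7728 − 11.1819 = 5.5909.

Δq_2* = 5.5909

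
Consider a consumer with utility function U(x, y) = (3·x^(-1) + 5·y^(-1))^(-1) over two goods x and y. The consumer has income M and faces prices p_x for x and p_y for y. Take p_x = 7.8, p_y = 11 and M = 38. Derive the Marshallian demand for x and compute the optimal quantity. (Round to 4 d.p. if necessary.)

From the CES first-order condition, (3/5)·(y/x)^(2) = p_x/p_y.
Solve for the ratio: y/x = [(5/3)·p_x/p_y]^(0.5).
With the ratio pinned down, the budget gives x* = M/(p_x + p_y·(y/x)) and y* = (y/x)·x*.
Numerically y/x = 1.087115, so x* = 38/(7.8 + 11·1.087115) = 1.9232.

x* = 1.9232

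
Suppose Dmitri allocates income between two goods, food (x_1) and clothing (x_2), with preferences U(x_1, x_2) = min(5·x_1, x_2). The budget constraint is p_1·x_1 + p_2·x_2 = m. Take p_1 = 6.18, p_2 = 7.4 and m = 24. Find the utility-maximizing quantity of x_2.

x_2* = 2.7791

Leontief preferences: the optimum is at the kink where x_1/1 = x_2/5, i.e. x_2 = 5·x_1.
Budget: p_1·x_1 + p_2·5·x_1 = m, so (p_1 + 5·p_2)·x_1 = m.
Demand: x_1*(p_1,p_2,m) = m/(p_1 + 5·p_2), x_2* = 5·m/(p_1 + 5·p_2).
Here 6.18 + 5·7.4 = 43.18, giving x_2* = 2.7791.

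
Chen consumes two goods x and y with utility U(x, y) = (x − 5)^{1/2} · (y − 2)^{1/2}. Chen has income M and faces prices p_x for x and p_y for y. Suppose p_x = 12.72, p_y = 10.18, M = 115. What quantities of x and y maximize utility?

Discretionary income = 115 − 5·12.72 − 2·10.18 = 31.04; x* = 5 + 0.5·31.04/12.72 = 6.2201; y* = 2 + 0.5·31.04/10.18 = 3.5246.

x* = 6.2201, y* = 3.5246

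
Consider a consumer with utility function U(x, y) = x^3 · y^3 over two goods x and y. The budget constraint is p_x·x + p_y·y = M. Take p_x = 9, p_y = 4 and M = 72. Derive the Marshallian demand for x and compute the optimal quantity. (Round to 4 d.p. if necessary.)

x* = 4

MU_x/MU_y = (3·y)/(3·x); tangency sets this equal to p_x/p_y.
So 3·p_y·y = 3·p_x·x; combined with the budget, a share 0.5 of income goes to x.
Demand: x*(p_x,p_y,M) = 0.5·M/p_x and y* = 0.5·M/p_y.
At p_x=9, p_y=4, M=72: x* = 0.5·72/9 = 4.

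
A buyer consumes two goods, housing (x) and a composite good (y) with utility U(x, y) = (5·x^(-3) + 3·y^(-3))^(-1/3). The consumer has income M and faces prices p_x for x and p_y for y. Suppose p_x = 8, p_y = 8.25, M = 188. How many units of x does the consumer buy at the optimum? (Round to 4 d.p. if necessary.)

x* = 12.3641

MU_x ∝ 5·x^(-4), MU_y ∝ 3·y^(-4), so MRS = (5/3)·(y/x)^(4) = p_x/p_y.
Solve for the ratio: y/x = [(3/5)·p_x/p_y]^(0.25).
With the ratio pinned down, the budget gives x* = M/(p_x + p_y·(y/x)) and y* = (y/x)·x*.
Numerically y/x = 0.873367, so x* = 188/(8 + 8.25·0.873367) = 12.3641.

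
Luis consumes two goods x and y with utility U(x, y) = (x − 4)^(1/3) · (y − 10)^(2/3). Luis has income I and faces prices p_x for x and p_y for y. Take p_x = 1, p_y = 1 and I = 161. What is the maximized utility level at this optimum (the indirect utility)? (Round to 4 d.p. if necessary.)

V = 77.7827

This is Cobb-Douglas in (x−4, y−10): tangency gives 1/3·p_y·(y−10) = 2/3·p_x·(x−4).
Substituting into the budget: x* = 4 + 1/3·(I − 4·p_x − 10·p_y)/p_x, and y* = 10 + 2/3·(…)/p_y.
Discretionary income = 161 − 4·1 − 10·1 = 147; x* = 4 + 1/3·147/1 = 53; y* = 10 + 2/3·147/1 = 108.
Utility at the optimum: U(53, 108) = 77.7827.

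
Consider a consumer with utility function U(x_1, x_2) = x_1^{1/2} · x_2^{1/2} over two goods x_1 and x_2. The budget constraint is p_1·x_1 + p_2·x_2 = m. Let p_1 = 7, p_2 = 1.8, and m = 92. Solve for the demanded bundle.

x_1* = 6.5714, x_2* = 25.5556

Tangency: MRS = x_2/x_1 = p_1/p_2.
So 0.5·p_2·x_2 = 0.5·p_1·x_1; combined with the budget, a share 0.5 of income goes to x_1.
Demand: x_1*(p_1,p_2,m) = 0.5·m/p_1 and x_2* = 0.5·m/p_2.
At p_1=7, p_2=1.8, m=92: x_1* = 0.5·92/7 = 6.5714, x_2* = 25.5556.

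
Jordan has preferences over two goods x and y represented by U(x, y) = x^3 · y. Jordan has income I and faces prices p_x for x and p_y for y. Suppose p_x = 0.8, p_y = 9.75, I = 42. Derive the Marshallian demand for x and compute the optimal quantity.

x* = 39.375

The MRS is 3·y/x. Set MRS = p_x/p_y.
So 3·p_y·y = p_x·x; combined with the budget, a share 0.75 of income goes to x.
Demand: x*(p_x,p_y,I) = 0.75·I/p_x and y* = 0.25·I/p_y.
At p_x=0.8, p_y=9.75, I=42: x* = 0.75·42/0.8 = 39.375.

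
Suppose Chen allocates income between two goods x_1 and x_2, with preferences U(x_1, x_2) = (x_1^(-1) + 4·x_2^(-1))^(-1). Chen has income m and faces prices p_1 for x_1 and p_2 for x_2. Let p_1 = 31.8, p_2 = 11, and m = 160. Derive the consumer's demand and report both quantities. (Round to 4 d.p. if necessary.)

With the ratio pinned down, the budget gives x_1* = m/(p_1 + p_2·(x_2/x_1)) and x_2* = (x_2/x_1)·x_1*.
Numerically x_2/x_1 = 3.400535, so x_1* = 160/(31.8 + 11·3.400535) = 2.3119 and x_2* = 3.400535·2.3119 = 7.8618.

x_1* = 2.3119, x_2* = 7.8618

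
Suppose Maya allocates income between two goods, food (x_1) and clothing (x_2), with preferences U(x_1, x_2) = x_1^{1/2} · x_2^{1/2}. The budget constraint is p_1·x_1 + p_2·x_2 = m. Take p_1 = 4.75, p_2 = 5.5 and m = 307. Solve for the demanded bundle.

x_1* = 32.3158, x_2* = 27.9091

Tangency: MRS = x_2/x_1 = p_1/p_2.
Rearranging, p_2·x_2 = p_1·x_1. Substituting into the budget gives p_1·x_1·(1 + 1) = m.
Demand: x_1*(p_1,p_2,m) = 0.5·m/p_1 and x_2* = 0.5·m/p_2.
At p_1=4.75, p_2=5.5, m=307: x_1* = 0.5·307/4.75 = 32.3158, x_2* = 27.9091.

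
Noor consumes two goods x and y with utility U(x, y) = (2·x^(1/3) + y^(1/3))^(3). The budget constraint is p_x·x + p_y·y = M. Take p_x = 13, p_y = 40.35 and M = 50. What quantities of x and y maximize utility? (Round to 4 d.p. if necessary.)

MRS = MU_x/MU_y = 2·(y/x)^(2/3). Set equal to p_x/p_y.
Hence y/x = ((1/2)·p_x/p_y)^(1/(2/3)), i.e. raised to the 1.5 power.
Substitute y = (y/x)·x into the budget: x* = M/(p_x + p_y·(y/x)).
Numerically y/x = 0.064655, so x* = 50/(13 + 40.35·0.064655) = 3.2033 and y* = 0.064655·3.2033 = 0.2071.

x* = 3.2033, y* = 0.2071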